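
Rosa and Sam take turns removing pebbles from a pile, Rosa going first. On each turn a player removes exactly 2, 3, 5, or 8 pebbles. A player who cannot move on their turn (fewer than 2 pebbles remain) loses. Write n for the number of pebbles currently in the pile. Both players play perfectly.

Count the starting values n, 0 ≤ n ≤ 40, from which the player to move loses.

10

Label each position W (a win for the player to move) or L (a loss). A position with no legal move is L; any other position is W exactly when some move reaches an L, and L when every move reaches a W.
n=0: no move → L
n=1: no move → L
n=2: →0(L), so W
n=3: →1(L), so W
n=4: →1(L), so W
n=5: →0(L), so W
n=6: →1(L), so W
n=7: →5(W), 4(W), 2(W) — all W, so L
n=8: →0(L), so W
n=9: →7(L), so W
n=10: →7(L), so W
n=11: →9(W), 8(W), 6(W), 3(W) — all W, so L
n=12: →7(L), so W
n=13: →11(L), so W
n=14: →11(L), so W
n=15: →7(L), so W
n=16: →11(L), so W
n=17: →15(W), 14(W), 12(W), 9(W) — all W, so L
n=18: →16(W), 15(W), 13(W), 10(W) — all W, so L
n=19: →17(L), so W
n=20: →18(L), so W
n=21: →18(L), so W
n=22: →17(L), so W
n=23: →18(L), so W
n=24: →22(W), 21(W), 19(W), 16(W) — all W, so L
n=25: →17(L), so W
n=26: →24(L), so W
n=27: →24(L), so W
n=28: →26(W), 25(W), 23(W), 20(W) — all W, so L
n=29: →24(L), so W
n=30: →28(L), so W
n=31: →28(L), so W
n=32: →24(L), so W
n=33: →28(L), so W
n=34: →32(W), 31(W), 29(W), 26(W) — all W, so L
n=35: →33(W), 32(W), 30(W), 27(W) — all W, so L
n=36: →34(L), so W
n=37: →35(L), so W
n=38: →35(L), so W
n=39: →34(L), so W
n=40: →35(L), so W
L entries with 0 ≤ n ≤ 40: n = 0, 1, 7, 11, 17, 18, 24, 28, 34, 35; that makes 10.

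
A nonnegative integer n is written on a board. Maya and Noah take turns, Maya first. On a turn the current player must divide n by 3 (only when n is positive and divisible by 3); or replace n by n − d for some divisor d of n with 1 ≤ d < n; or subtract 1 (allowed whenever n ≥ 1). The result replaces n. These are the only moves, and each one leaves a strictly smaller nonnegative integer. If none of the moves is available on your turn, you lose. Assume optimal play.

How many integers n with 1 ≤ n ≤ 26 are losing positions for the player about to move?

10

Build the W/L table. Terminal = L. A non-terminal position is W if it has a move to some L; otherwise it is L.
n=0: no move → L
n=1: reaches L-position 0 → W
n=2: only reaches 1(W), which is W → L
n=3: reaches L-position 2 → W
n=4: reaches L-position 2 → W
n=5: only reaches 4(W), which is W → L
n=6: reaches L-position 2 → W
n=7: only reaches 6(W), which is W → L
n=8: reaches L-position 7 → W
n=9: only reaches 3(W), 6(W), 8(W), all W → L
n=10: reaches L-position 5 → W
n=11: only reaches 10(W), which is W → L
n=12: reaches L-position 9 → W
n=13: only reaches 12(W), which is W → L
n=14: reaches L-position 7 → W
n=15: reaches L-position 5 → W
n=16: only reaches 8(W), 12(W), 14(W), 15(W), all W → L
n=17: reaches L-position 16 → W
n=18: reaches L-position 9 → W
n=19: only reaches 18(W), which is W → L
n=20: reaches L-position 16 → W
n=21: reaches L-position 7 → W
n=22: reaches L-position 11 → W
n=23: only reaches 22(W), which is W → L
n=24: reaches L-position 16 → W
n=25: only reaches 20(W), 24(W), all W → L
n=26: reaches L-position 13 → W
L entries with 1 ≤ n ≤ 26 (n=0 is outside the asked range and is not counted): n = 2, 5, 7, 9, 11, 13, 16, 19, 23, 25; that makes 10.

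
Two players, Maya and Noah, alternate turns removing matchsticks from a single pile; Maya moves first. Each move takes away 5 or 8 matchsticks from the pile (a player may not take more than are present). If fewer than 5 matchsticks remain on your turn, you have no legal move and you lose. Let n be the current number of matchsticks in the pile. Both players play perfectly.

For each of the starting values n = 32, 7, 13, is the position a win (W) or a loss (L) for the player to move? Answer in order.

Positions with no move are L. A position that does have a move is losing for the player to move precisely when every available move leads to a winning position for the opponent. Fill in the labels:
n=0: no move → L
n=1: no move → L
n=2: no move → L
n=3: no move → L
n=4: no move → L
n=5: W (go to 0, an L position)
n=6: W (go to 1, an L position)
n=7: W (go to 2, an L position)
n=8: W (go to 3, an L position)
n=9: W (go to 4, an L position)
n=10: W (go to 2, an L position)
n=11: W (go to 3, an L position)
n=12: W (go to 4, an L position)
n=13: L (options 8(W), 5(W) are all W)
n=14: L (options 9(W), 6(W) are all W)
n=15: L (options 10(W), 7(W) are all W)
n=16: L (options 11(W), 8(W) are all W)
n=17: L (options 12(W), 9(W) are all W)
n=18: W (go to 13, an L position)
n=19: W (go to 14, an L position)
n=20: W (go to 15, an L position)
n=21: W (go to 16, an L position)
n=22: W (go to 17, an L position)
n=23: W (go to 15, an L position)
n=24: W (go to 16, an L position)
n=25: W (go to 17, an L position)
n=26: L (options 21(W), 18(W) are all W)
n=27: L (options 22(W), 19(W) are all W)
n=28: L (options 23(W), 20(W) are all W)
n=29: L (options 24(W), 21(W) are all W)
n=30: L (options 25(W), 22(W) are all W)
n=31: W (go to 26, an L position)
n=32: W (go to 27, an L position)

32: W, 7: W, 13: L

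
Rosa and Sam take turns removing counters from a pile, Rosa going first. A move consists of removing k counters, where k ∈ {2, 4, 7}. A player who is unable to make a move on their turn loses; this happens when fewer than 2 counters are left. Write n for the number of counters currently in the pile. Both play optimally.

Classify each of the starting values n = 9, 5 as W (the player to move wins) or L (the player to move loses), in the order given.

Positions with no move are L. A position that does have a move is losing for the player to move precisely when every available move leads to a winning position for the opponent. Fill in the labels:
n=0: no move → L
n=1: no move → L
n=2: reaches L-position 0 → W
n=3: reaches L-position 1 → W
n=4: reaches L-position 0 → W
n=5: reaches L-position 1 → W
n=6: only reaches 4(W), 2(W), all W → L
n=7: reaches L-position 0 → W
n=8: reaches L-position 6 → W
n=9: only reaches 7(W), 5(W), 2(W), all W → L

9: L, 5: W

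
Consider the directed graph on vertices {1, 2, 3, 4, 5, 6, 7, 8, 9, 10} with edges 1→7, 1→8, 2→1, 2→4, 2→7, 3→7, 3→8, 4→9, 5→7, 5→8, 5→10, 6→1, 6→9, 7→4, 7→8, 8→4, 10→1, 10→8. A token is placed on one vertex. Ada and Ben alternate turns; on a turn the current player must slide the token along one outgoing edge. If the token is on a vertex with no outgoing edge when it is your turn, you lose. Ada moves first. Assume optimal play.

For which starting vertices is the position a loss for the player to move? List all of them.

2, 8, 9

Positions with no move are L. A position that does have a move is losing for the player to move precisely when every available move leads to a winning position for the opponent. Fill in the labels:
Every edge goes from a vertex to one that appears earlier in the order 9, 4, 8, 7, 1, 10, 6, 3, 2, 5, so processing vertices in that order labels each vertex after all of its successors.
9: no outgoing edge → L
4: can move to 9, which is L ⇒ W
8: the only move is to 4(W), a W ⇒ L
7: can move to 8, which is L ⇒ W
1: can move to 8, which is L ⇒ W
10: can move to 8, which is L ⇒ W
6: can move to 9, which is L ⇒ W
3: can move to 8, which is L ⇒ W
2: moves to 1(W), 7(W), 4(W); every one is W ⇒ L
5: can move to 8, which is L ⇒ W
Reading off the rows marked L gives the requested list; there are 3 such vertices.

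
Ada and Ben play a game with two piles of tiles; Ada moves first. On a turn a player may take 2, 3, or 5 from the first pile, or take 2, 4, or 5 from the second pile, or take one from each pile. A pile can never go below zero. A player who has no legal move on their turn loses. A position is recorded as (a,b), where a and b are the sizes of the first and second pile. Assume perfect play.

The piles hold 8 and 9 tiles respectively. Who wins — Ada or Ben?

Ada wins.

Classify positions by backward induction: terminal positions (no move available) are L. From any other position, the mover wins iff some move reaches an L.
No move ever increases a pile, so every position that can arise here has a ≤ 8 and b ≤ 9; it is enough to label the cells with 0 ≤ a ≤ 8 and 0 ≤ b ≤ 9.
Every move lowers a or b (never raises either), so fill the grid row by row in increasing a, and left to right within a row: each cell's successors are then already labelled.
      b=0  b=1  b=2  b=3  b=4  b=5  b=6  b=7  b=8  b=9
a=0:    L    L    W    W    W    W    W    L    L    W
a=1:    L    W    W    L    W    W    L    W    W    W
a=2:    W    W    L    L    W    W    W    W    W    L
a=3:    W    W    L    W    W    L    W    W    W    W
a=4:    W    L    W    W    L    W    W    L    W    W
a=5:    W    W    W    W    L    W    W    W    W    W
a=6:    W    W    W    W    W    W    W    W    L    L
a=7:    L    W    W    W    W    W    L    W    W    W
a=8:    L    W    W    L    W    W    L    W    W    W
Cells with no legal move (terminal, hence L): (0,0), (0,1), (1,0).
The remaining L cells, each justified by listing all of its moves:
(0,7): L (options (0,5)(W), (0,3)(W), (0,2)(W) are all W)
(0,8): L (options (0,6)(W), (0,4)(W), (0,3)(W) are all W)
(1,3): L (options (1,1)(W), (0,2)(W) are all W)
(1,6): L (options (1,4)(W), (1,2)(W), (1,1)(W), (0,5)(W) are all W)
(2,2): L (options (0,2)(W), (2,0)(W), (1,1)(W) are all W)
(2,3): L (options (0,3)(W), (2,1)(W), (1,2)(W) are all W)
(2,9): L (options (0,9)(W), (2,7)(W), (2,5)(W), (2,4)(W), (1,8)(W) are all W)
(3,2): L (options (1,2)(W), (0,2)(W), (3,0)(W), (2,1)(W) are all W)
(3,5): L (options (1,5)(W), (0,5)(W), (3,3)(W), (3,1)(W), (3,0)(W), (2,4)(W) are all W)
(4,1): L (options (2,1)(W), (1,1)(W), (3,0)(W) are all W)
(4,4): L (options (2,4)(W), (1,4)(W), (4,2)(W), (4,0)(W), (3,3)(W) are all W)
(4,7): L (options (2,7)(W), (1,7)(W), (4,5)(W), (4,3)(W), (4,2)(W), (3,6)(W) are all W)
(5,4): L (options (3,4)(W), (2,4)(W), (0,4)(W), (5,2)(W), (5,0)(W), (4,3)(W) are all W)
(6,8): L (options (4,8)(W), (3,8)(W), (1,8)(W), (6,6)(W), (6,4)(W), (6,3)(W), (5,7)(W) are all W)
(6,9): L (options (4,9)(W), (3,9)(W), (1,9)(W), (6,7)(W), (6,5)(W), (6,4)(W), (5,8)(W) are all W)
(7,0): L (options (5,0)(W), (4,0)(W), (2,0)(W) are all W)
(7,6): L (options (5,6)(W), (4,6)(W), (2,6)(W), (7,4)(W), (7,2)(W), (7,1)(W), (6,5)(W) are all W)
(8,0): L (options (6,0)(W), (5,0)(W), (3,0)(W) are all W)
(8,3): L (options (6,3)(W), (5,3)(W), (3,3)(W), (8,1)(W), (7,2)(W) are all W)
(8,6): L (options (6,6)(W), (5,6)(W), (3,6)(W), (8,4)(W), (8,2)(W), (8,1)(W), (7,5)(W) are all W)
Every other cell has at least one move into one of the L cells above, so it is W.
The starting position (8,9) is W: Ada should move to (6,9), handing over an L position.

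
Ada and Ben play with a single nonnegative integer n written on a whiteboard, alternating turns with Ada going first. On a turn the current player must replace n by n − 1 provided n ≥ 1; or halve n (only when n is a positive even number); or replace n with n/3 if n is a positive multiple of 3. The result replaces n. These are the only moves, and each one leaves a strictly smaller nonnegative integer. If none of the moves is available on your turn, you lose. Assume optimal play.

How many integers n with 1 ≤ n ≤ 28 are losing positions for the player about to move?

Use the standard recursion: the mover loses at a terminal position; elsewhere, the mover wins exactly when some move hands the opponent an L position.
n=0: no move → L
n=1: reaches L-position 0 → W
n=2: only reaches 1(W), which is W → L
n=3: reaches L-position 2 → W
n=4: reaches L-position 2 → W
n=5: only reaches 4(W), which is W → L
n=6: reaches L-position 2 → W
n=7: only reaches 6(W), which is W → L
n=8: reaches L-position 7 → W
n=9: only reaches 3(W), 8(W), all W → L
n=10: reaches L-position 5 → W
n=11: only reaches 10(W), which is W → L
n=12: reaches L-position 11 → W
n=13: only reaches 12(W), which is W → L
n=14: reaches L-position 7 → W
n=15: reaches L-position 5 → W
n=16: only reaches 8(W), 15(W), all W → L
n=17: reaches L-position 16 → W
n=18: reaches L-position 9 → W
n=19: only reaches 18(W), which is W → L
n=20: reaches L-position 19 → W
n=21: reaches L-position 7 → W
n=22: reaches L-position 11 → W
n=23: only reaches 22(W), which is W → L
n=24: reaches L-position 23 → W
n=25: only reaches 24(W), which is W → L
n=26: reaches L-position 13 → W
n=27: reaches L-position 9 → W
n=28: only reaches 14(W), 27(W), all W → L
L entries with 1 ≤ n ≤ 28 (n=0 is outside the asked range and is not counted): n = 2, 5, 7, 9, 11, 13, 16, 19, 23, 25, 28; that makes 11.

11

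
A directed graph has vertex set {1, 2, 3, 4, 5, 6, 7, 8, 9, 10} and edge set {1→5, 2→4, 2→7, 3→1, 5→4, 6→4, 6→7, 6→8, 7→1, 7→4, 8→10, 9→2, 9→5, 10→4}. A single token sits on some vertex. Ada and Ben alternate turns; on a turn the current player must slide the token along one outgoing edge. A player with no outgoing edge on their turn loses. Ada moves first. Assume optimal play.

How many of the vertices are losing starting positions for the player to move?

4

Classify positions by backward induction: terminal positions (no move available) are L. From any other position, the mover wins iff some move reaches an L.
Every edge goes from a vertex to one that appears earlier in the order 4, 5, 1, 10, 7, 8, 6, 2, 9, 3, so processing vertices in that order labels each vertex after all of its successors.
4: no outgoing edge → L
5: W (go to 4, an L position)
1: L (sole option 5(W) is W)
10: W (go to 4, an L position)
7: W (go to 1, an L position)
8: L (sole option 10(W) is W)
6: W (go to 8, an L position)
2: W (go to 4, an L position)
9: L (options 2(W), 5(W) are all W)
3: W (go to 1, an L position)
The L vertices are 1, 4, 8, 9; that is 4 in all.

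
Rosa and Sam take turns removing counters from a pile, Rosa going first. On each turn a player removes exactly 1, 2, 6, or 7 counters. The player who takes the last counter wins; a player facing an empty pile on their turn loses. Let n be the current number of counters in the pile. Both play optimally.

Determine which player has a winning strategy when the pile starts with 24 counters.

Sam wins.

Label each position W (a win for the player to move) or L (a loss). A position with no legal move is L; any other position is W exactly when some move reaches an L, and L when every move reaches a W.
n=0: no move → L
n=1: W (go to 0, an L position)
n=2: W (go to 0, an L position)
n=3: L (options 2(W), 1(W) are all W)
n=4: W (go to 3, an L position)
n=5: W (go to 3, an L position)
n=6: W (go to 0, an L position)
n=7: W (go to 0, an L position)
n=8: L (options 7(W), 6(W), 2(W), 1(W) are all W)
n=9: W (go to 8, an L position)
n=10: W (go to 8, an L position)
n=11: L (options 10(W), 9(W), 5(W), 4(W) are all W)
n=12: W (go to 11, an L position)
n=13: W (go to 11, an L position)
n=14: W (go to 8, an L position)
n=15: W (go to 8, an L position)
n=16: L (options 15(W), 14(W), 10(W), 9(W) are all W)
n=17: W (go to 16, an L position)
n=18: W (go to 16, an L position)
n=19: L (options 18(W), 17(W), 13(W), 12(W) are all W)
n=20: W (go to 19, an L position)
n=21: W (go to 19, an L position)
n=22: W (go to 16, an L position)
n=23: W (go to 16, an L position)
n=24: L (options 23(W), 22(W), 18(W), 17(W) are all W)
The starting position 24 is L: whatever Rosa does, the opponent receives a W position.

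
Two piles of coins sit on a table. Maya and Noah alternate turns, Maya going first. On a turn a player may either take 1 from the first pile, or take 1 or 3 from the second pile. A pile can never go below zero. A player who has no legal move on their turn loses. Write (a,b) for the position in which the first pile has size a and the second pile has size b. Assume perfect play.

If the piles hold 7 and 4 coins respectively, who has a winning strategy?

Build the W/L table. Terminal = L. A non-terminal position is W if it has a move to some L; otherwise it is L.
No move ever increases a pile, so every position that can arise here has a ≤ 7 and b ≤ 4; it is enough to label the cells with 0 ≤ a ≤ 7 and 0 ≤ b ≤ 4.
Every move lowers a or b (never raises either), so fill the grid row by row in increasing a, and left to right within a row: each cell's successors are then already labelled.
      b=0  b=1  b=2  b=3  b=4
a=0:    L    W    L    W    L
a=1:    W    L    W    L    W
a=2:    L    W    L    W    L
a=3:    W    L    W    L    W
a=4:    L    W    L    W    L
a=5:    W    L    W    L    W
a=6:    L    W    L    W    L
a=7:    W    L    W    L    W
Cells with no legal move (terminal, hence L): (0,0).
The remaining L cells, each justified by listing all of its moves:
(0,2): L (sole option (0,1)(W) is W)
(0,4): L (options (0,3)(W), (0,1)(W) are all W)
(1,1): L (options (0,1)(W), (1,0)(W) are all W)
(1,3): L (options (0,3)(W), (1,2)(W), (1,0)(W) are all W)
(2,0): L (sole option (1,0)(W) is W)
(2,2): L (options (1,2)(W), (2,1)(W) are all W)
(2,4): L (options (1,4)(W), (2,3)(W), (2,1)(W) are all W)
(3,1): L (options (2,1)(W), (3,0)(W) are all W)
(3,3): L (options (2,3)(W), (3,2)(W), (3,0)(W) are all W)
(4,0): L (sole option (3,0)(W) is W)
(4,2): L (options (3,2)(W), (4,1)(W) are all W)
(4,4): L (options (3,4)(W), (4,3)(W), (4,1)(W) are all W)
(5,1): L (options (4,1)(W), (5,0)(W) are all W)
(5,3): L (options (4,3)(W), (5,2)(W), (5,0)(W) are all W)
(6,0): L (sole option (5,0)(W) is W)
(6,2): L (options (5,2)(W), (6,1)(W) are all W)
(6,4): L (options (5,4)(W), (6,3)(W), (6,1)(W) are all W)
(7,1): L (options (6,1)(W), (7,0)(W) are all W)
(7,3): L (options (6,3)(W), (7,2)(W), (7,0)(W) are all W)
Every other cell has at least one move into one of the L cells above, so it is W.
The starting position (7,4) is W: Maya should move to (6,4), handing over an L position.

Maya wins.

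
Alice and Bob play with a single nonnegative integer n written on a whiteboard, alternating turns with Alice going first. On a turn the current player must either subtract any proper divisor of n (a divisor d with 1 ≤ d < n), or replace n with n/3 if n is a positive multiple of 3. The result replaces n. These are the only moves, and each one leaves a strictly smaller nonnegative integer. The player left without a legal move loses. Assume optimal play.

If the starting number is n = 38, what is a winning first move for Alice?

Move to 19.

Compute win/loss labels from the base case upward. A position with no move is L. Any other position is W if it can reach an L in one move, else L.
n=0: no move → L
n=1: no move → L
n=2: W (go to 1, an L position)
n=3: W (go to 1, an L position)
n=4: L (options 2(W), 3(W) are all W)
n=5: W (go to 4, an L position)
n=6: W (go to 4, an L position)
n=7: L (sole option 6(W) is W)
n=8: W (go to 4, an L position)
n=9: L (options 3(W), 6(W), 8(W) are all W)
n=10: W (go to 9, an L position)
n=11: L (sole option 10(W) is W)
n=12: W (go to 4, an L position)
n=13: L (sole option 12(W) is W)
n=14: W (go to 7, an L position)
n=15: L (options 5(W), 10(W), 12(W), 14(W) are all W)
n=16: W (go to 15, an L position)
n=17: L (sole option 16(W) is W)
n=18: W (go to 9, an L position)
n=19: L (sole option 18(W) is W)
n=20: W (go to 15, an L position)
n=21: W (go to 7, an L position)
n=22: W (go to 11, an L position)
n=23: L (sole option 22(W) is W)
n=24: W (go to 23, an L position)
n=25: L (options 20(W), 24(W) are all W)
n=26: W (go to 13, an L position)
n=27: W (go to 9, an L position)
n=28: L (options 14(W), 21(W), 24(W), 26(W), 27(W) are all W)
n=29: W (go to 28, an L position)
n=30: W (go to 15, an L position)
n=31: L (sole option 30(W) is W)
n=32: W (go to 28, an L position)
n=33: W (go to 11, an L position)
n=34: W (go to 17, an L position)
n=35: W (go to 28, an L position)
n=36: L (options 12(W), 18(W), 24(W), 27(W), 30(W), 32(W), 33(W), 34(W), 35(W) are all W)
n=37: W (go to 36, an L position)
n=38: W (go to 19, an L position)
From 38, the L positions reachable in one move are: 19, 36. Any move reaching one of these is winning.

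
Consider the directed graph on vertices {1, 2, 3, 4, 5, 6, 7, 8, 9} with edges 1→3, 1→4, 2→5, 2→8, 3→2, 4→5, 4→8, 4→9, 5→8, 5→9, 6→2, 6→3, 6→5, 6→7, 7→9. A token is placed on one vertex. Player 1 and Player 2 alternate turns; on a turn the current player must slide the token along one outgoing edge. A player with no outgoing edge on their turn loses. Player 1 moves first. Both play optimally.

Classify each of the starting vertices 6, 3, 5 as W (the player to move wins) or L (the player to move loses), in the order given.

Positions with no move are L. A position that does have a move is losing for the player to move precisely when every available move leads to a winning position for the opponent. Fill in the labels:
Every edge goes from a vertex to one that appears earlier in the order 9, 8, 5, 4, 2, 3, 1, 7, 6, so processing vertices in that order labels each vertex after all of its successors.
9: no outgoing edge → L
8: no outgoing edge → L
5: W (go to 8, an L position)
4: W (go to 8, an L position)
2: W (go to 8, an L position)
3: L (sole option 2(W) is W)
1: W (go to 3, an L position)
7: W (go to 9, an L position)
6: W (go to 3, an L position)

6: W, 3: L, 5: W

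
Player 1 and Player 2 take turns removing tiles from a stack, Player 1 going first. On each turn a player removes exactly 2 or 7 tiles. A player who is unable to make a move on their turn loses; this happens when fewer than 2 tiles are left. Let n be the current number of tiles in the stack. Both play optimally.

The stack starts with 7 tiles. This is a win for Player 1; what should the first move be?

Remove 2, leaving 5.

Label each position W (a win for the player to move) or L (a loss). A position with no legal move is L; any other position is W exactly when some move reaches an L, and L when every move reaches a W.
n=0: no move → L
n=1: no move → L
n=2: reaches L-position 0 → W
n=3: reaches L-position 1 → W
n=4: only reaches 2(W), which is W → L
n=5: only reaches 3(W), which is W → L
n=6: reaches L-position 4 → W
n=7: reaches L-position 5 → W
From 7, the L positions reachable in one move are: 5, 0. Any move reaching one of these is winning.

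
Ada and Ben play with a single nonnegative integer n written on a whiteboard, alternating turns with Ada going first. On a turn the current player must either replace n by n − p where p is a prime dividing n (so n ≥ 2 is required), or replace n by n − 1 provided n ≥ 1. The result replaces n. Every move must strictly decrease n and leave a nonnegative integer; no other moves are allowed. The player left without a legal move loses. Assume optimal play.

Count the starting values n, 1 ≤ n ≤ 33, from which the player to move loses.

Compute win/loss labels from the base case upward. A position with no move is L. Any other position is W if it can reach an L in one move, else L.
n=0: no move → L
n=1: →0(L), so W
n=2: →0(L), so W
n=3: →0(L), so W
n=4: →2(W), 3(W) — all W, so L
n=5: →0(L), so W
n=6: →4(L), so W
n=7: →0(L), so W
n=8: →6(W), 7(W) — all W, so L
n=9: →8(L), so W
n=10: →8(L), so W
n=11: →0(L), so W
n=12: →9(W), 10(W), 11(W) — all W, so L
n=13: →0(L), so W
n=14: →12(L), so W
n=15: →12(L), so W
n=16: →14(W), 15(W) — all W, so L
n=17: →0(L), so W
n=18: →16(L), so W
n=19: →0(L), so W
n=20: →15(W), 18(W), 19(W) — all W, so L
n=21: →20(L), so W
n=22: →20(L), so W
n=23: →0(L), so W
n=24: →21(W), 22(W), 23(W) — all W, so L
n=25: →20(L), so W
n=26: →24(L), so W
n=27: →24(L), so W
n=28: →21(W), 26(W), 27(W) — all W, so L
n=29: →0(L), so W
n=30: →28(L), so W
n=31: →0(L), so W
n=32: →30(W), 31(W) — all W, so L
n=33: →32(L), so W
L entries with 1 ≤ n ≤ 33 (n=0 is outside the asked range and is not counted): n = 4, 8, 12, 16, 20, 24, 28, 32; that makes 8.

8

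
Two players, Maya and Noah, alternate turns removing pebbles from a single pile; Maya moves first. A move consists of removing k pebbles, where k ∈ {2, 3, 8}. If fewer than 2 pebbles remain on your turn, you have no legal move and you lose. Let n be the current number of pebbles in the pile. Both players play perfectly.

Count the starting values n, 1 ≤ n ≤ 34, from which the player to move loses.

Classify positions by backward induction: terminal positions (no move available) are L. From any other position, the mover wins iff some move reaches an L.
n=0: no move → L
n=1: no move → L
n=2: →0(L), so W
n=3: →1(L), so W
n=4: →1(L), so W
n=5: →3(W), 2(W) — all W, so L
n=6: →4(W), 3(W) — all W, so L
n=7: →5(L), so W
n=8: →6(L), so W
n=9: →6(L), so W
n=10: →8(W), 7(W), 2(W) — all W, so L
n=11: →9(W), 8(W), 3(W) — all W, so L
n=12: →10(L), so W
n=13: →11(L), so W
n=14: →11(L), so W
n=15: →13(W), 12(W), 7(W) — all W, so L
n=16: →14(W), 13(W), 8(W) — all W, so L
n=17: →15(L), so W
n=18: →16(L), so W
n=19: →16(L), so W
n=20: →18(W), 17(W), 12(W) — all W, so L
n=21: →19(W), 18(W), 13(W) — all W, so L
n=22: →20(L), so W
n=23: →21(L), so W
n=24: →21(L), so W
n=25: →23(W), 22(W), 17(W) — all W, so L
n=26: →24(W), 23(W), 18(W) — all W, so L
n=27: →25(L), so W
n=28: →26(L), so W
n=29: →26(L), so W
n=30: →28(W), 27(W), 22(W) — all W, so L
n=31: →29(W), 28(W), 23(W) — all W, so L
n=32: →30(L), so W
n=33: →31(L), so W
n=34: →31(L), so W
L entries with 1 ≤ n ≤ 34 (n=0 is outside the asked range and is not counted): n = 1, 5, 6, 10, 11, 15, 16, 20, 21, 25, 26, 30, 31; that makes 13.

13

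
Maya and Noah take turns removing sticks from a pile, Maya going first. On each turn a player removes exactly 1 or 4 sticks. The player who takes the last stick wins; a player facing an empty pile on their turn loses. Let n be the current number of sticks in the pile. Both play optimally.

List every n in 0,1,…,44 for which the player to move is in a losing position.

0, 2, 5, 7, 10, 12, 15, 17, 20, 22, 25, 27, 30, 32, 35, 37, 40, 42

Classify positions by backward induction: terminal positions (no move available) are L. From any other position, the mover wins iff some move reaches an L.
n=0: no move → L
n=1: reaches L-position 0 → W
n=2: only reaches 1(W), which is W → L
n=3: reaches L-position 2 → W
n=4: reaches L-position 0 → W
n=5: only reaches 4(W), 1(W), all W → L
n=6: reaches L-position 5 → W
n=7: only reaches 6(W), 3(W), all W → L
n=8: reaches L-position 7 → W
n=9: reaches L-position 5 → W
n=10: only reaches 9(W), 6(W), all W → L
n=11: reaches L-position 10 → W
n=12: only reaches 11(W), 8(W), all W → L
n=13: reaches L-position 12 → W
n=14: reaches L-position 10 → W
n=15: only reaches 14(W), 11(W), all W → L
n=16: reaches L-position 15 → W
n=17: only reaches 16(W), 13(W), all W → L
n=18: reaches L-position 17 → W
n=19: reaches L-position 15 → W
n=20: only reaches 19(W), 16(W), all W → L
n=21: reaches L-position 20 → W
n=22: only reaches 21(W), 18(W), all W → L
n=23: reaches L-position 22 → W
n=24: reaches L-position 20 → W
n=25: only reaches 24(W), 21(W), all W → L
n=26: reaches L-position 25 → W
n=27: only reaches 26(W), 23(W), all W → L
n=28: reaches L-position 27 → W
n=29: reaches L-position 25 → W
n=30: only reaches 29(W), 26(W), all W → L
n=31: reaches L-position 30 → W
n=32: only reaches 31(W), 28(W), all W → L
n=33: reaches L-position 32 → W
n=34: reaches L-position 30 → W
n=35: only reaches 34(W), 31(W), all W → L
n=36: reaches L-position 35 → W
n=37: only reaches 36(W), 33(W), all W → L
n=38: reaches L-position 37 → W
n=39: reaches L-position 35 → W
n=40: only reaches 39(W), 36(W), all W → L
n=41: reaches L-position 40 → W
n=42: only reaches 41(W), 38(W), all W → L
n=43: reaches L-position 42 → W
n=44: reaches L-position 40 → W
Reading off the rows marked L gives the requested list; there are 18 such values of n.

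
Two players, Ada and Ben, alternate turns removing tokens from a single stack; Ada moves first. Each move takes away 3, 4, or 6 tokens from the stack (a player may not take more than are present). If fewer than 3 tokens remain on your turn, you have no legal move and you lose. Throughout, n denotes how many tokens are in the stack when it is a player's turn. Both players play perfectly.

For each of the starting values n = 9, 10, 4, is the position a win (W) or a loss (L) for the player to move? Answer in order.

9: L, 10: L, 4: W

Build the W/L table. Terminal = L. A non-terminal position is W if it has a move to some L; otherwise it is L.
n=0: no move → L
n=1: no move → L
n=2: no move → L
n=3: →0(L), so W
n=4: →1(L), so W
n=5: →2(L), so W
n=6: →2(L), so W
n=7: →1(L), so W
n=8: →2(L), so W
n=9: →6(W), 5(W), 3(W) — all W, so L
n=10: →7(W), 6(W), 4(W) — all W, so L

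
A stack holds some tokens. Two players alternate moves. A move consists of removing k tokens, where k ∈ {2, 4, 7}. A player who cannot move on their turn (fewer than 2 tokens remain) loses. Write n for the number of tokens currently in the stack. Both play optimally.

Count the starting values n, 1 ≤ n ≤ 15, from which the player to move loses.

Compute win/loss labels from the base case upward. A position with no move is L. Any other position is W if it can reach an L in one move, else L.
n=0: no move → L
n=1: no move → L
n=2: →0(L), so W
n=3: →1(L), so W
n=4: →0(L), so W
n=5: →1(L), so W
n=6: →4(W), 2(W) — all W, so L
n=7: →0(L), so W
n=8: →6(L), so W
n=9: →7(W), 5(W), 2(W) — all W, so L
n=10: →6(L), so W
n=11: →9(L), so W
n=12: →10(W), 8(W), 5(W) — all W, so L
n=13: →9(L), so W
n=14: →12(L), so W
n=15: →13(W), 11(W), 8(W) — all W, so L
L entries with 1 ≤ n ≤ 15 (n=0 is outside the asked range and is not counted): n = 1, 6, 9, 12, 15; that makes 5.

5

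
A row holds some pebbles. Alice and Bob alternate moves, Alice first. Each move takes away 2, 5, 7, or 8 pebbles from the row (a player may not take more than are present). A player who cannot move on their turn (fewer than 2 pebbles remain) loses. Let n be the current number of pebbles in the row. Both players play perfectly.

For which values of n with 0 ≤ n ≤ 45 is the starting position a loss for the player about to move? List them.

0, 1, 4, 10, 13, 14, 23, 24, 27, 33, 36, 37

Compute win/loss labels from the base case upward. A position with no move is L. Any other position is W if it can reach an L in one move, else L.
n=0: no move → L
n=1: no move → L
n=2: →0(L), so W
n=3: →1(L), so W
n=4: →2(W) only, which is W, so L
n=5: →0(L), so W
n=6: →4(L), so W
n=7: →0(L), so W
n=8: →1(L), so W
n=9: →4(L), so W
n=10: →8(W), 5(W), 3(W), 2(W) — all W, so L
n=11: →4(L), so W
n=12: →10(L), so W
n=13: →11(W), 8(W), 6(W), 5(W) — all W, so L
n=14: →12(W), 9(W), 7(W), 6(W) — all W, so L
n=15: →13(L), so W
n=16: →14(L), so W
n=17: →10(L), so W
n=18: →13(L), so W
n=19: →14(L), so W
n=20: →13(L), so W
n=21: →14(L), so W
n=22: →14(L), so W
n=23: →21(W), 18(W), 16(W), 15(W) — all W, so L
n=24: →22(W), 19(W), 17(W), 16(W) — all W, so L
n=25: →23(L), so W
n=26: →24(L), so W
n=27: →25(W), 22(W), 20(W), 19(W) — all W, so L
n=28: →23(L), so W
n=29: →27(L), so W
n=30: →23(L), so W
n=31: →24(L), so W
n=32: →27(L), so W
n=33: →31(W), 28(W), 26(W), 25(W) — all W, so L
n=34: →27(L), so W
n=35: →33(L), so W
n=36: →34(W), 31(W), 29(W), 28(W) — all W, so L
n=37: →35(W), 32(W), 30(W), 29(W) — all W, so L
n=38: →36(L), so W
n=39: →37(L), so W
n=40: →33(L), so W
n=41: →36(L), so W
n=42: →37(L), so W
n=43: →36(L), so W
n=44: →37(L), so W
n=45: →37(L), so W
The losing starting values of n are exactly the entries labelled L in this table (12 of them).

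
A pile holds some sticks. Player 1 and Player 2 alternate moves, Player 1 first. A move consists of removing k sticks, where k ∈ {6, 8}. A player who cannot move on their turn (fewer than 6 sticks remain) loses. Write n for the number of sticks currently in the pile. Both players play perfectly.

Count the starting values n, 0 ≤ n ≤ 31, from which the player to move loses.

16

Positions with no move are L. A position that does have a move is losing for the player to move precisely when every available move leads to a winning position for the opponent. Fill in the labels:
n=0: no move → L
n=1: no move → L
n=2: no move → L
n=3: no move → L
n=4: no move → L
n=5: no move → L
n=6: W (go to 0, an L position)
n=7: W (go to 1, an L position)
n=8: W (go to 2, an L position)
n=9: W (go to 3, an L position)
n=10: W (go to 4, an L position)
n=11: W (go to 5, an L position)
n=12: W (go to 4, an L position)
n=13: W (go to 5, an L position)
n=14: L (options 8(W), 6(W) are all W)
n=15: L (options 9(W), 7(W) are all W)
n=16: L (options 10(W), 8(W) are all W)
n=17: L (options 11(W), 9(W) are all W)
n=18: L (options 12(W), 10(W) are all W)
n=19: L (options 13(W), 11(W) are all W)
n=20: W (go to 14, an L position)
n=21: W (go to 15, an L position)
n=22: W (go to 16, an L position)
n=23: W (go to 17, an L position)
n=24: W (go to 18, an L position)
n=25: W (go to 19, an L position)
n=26: W (go to 18, an L position)
n=27: W (go to 19, an L position)
n=28: L (options 22(W), 20(W) are all W)
n=29: L (options 23(W), 21(W) are all W)
n=30: L (options 24(W), 22(W) are all W)
n=31: L (options 25(W), 23(W) are all W)
L entries with 0 ≤ n ≤ 31: n = 0, 1, 2, 3, 4, 5, 14, 15, 16, 17, 18, 19, 28, 29, 30, 31; that makes 16.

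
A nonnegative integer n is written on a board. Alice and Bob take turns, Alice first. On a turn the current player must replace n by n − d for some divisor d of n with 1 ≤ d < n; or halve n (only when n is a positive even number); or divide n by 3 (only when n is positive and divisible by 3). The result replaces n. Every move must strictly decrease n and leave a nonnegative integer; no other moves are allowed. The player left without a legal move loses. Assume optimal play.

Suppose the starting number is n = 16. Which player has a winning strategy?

Alice wins.

Label each position W (a win for the player to move) or L (a loss). A position with no legal move is L; any other position is W exactly when some move reaches an L, and L when every move reaches a W.
n=0: no move → L
n=1: no move → L
n=2: can move to 1, which is L ⇒ W
n=3: can move to 1, which is L ⇒ W
n=4: moves to 2(W), 3(W); every one is W ⇒ L
n=5: can move to 4, which is L ⇒ W
n=6: can move to 4, which is L ⇒ W
n=7: the only move is to 6(W), a W ⇒ L
n=8: can move to 4, which is L ⇒ W
n=9: moves to 3(W), 6(W), 8(W); every one is W ⇒ L
n=10: can move to 9, which is L ⇒ W
n=11: the only move is to 10(W), a W ⇒ L
n=12: can move to 4, which is L ⇒ W
n=13: the only move is to 12(W), a W ⇒ L
n=14: can move to 7, which is L ⇒ W
n=15: moves to 5(W), 10(W), 12(W), 14(W); every one is W ⇒ L
n=16: can move to 15, which is L ⇒ W
The starting position 16 is W: Alice should move to 15, handing over an L position.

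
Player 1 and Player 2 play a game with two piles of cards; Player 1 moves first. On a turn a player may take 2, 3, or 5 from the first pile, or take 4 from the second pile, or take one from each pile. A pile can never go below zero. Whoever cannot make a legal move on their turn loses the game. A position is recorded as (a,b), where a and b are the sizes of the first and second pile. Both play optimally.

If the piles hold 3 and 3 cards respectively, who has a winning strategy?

Build the W/L table. Terminal = L. A non-terminal position is W if it has a move to some L; otherwise it is L.
No move ever increases a pile, so every position that can arise here has a ≤ 3 and b ≤ 3; it is enough to label the cells with 0 ≤ a ≤ 3 and 0 ≤ b ≤ 3.
Every move lowers a or b (never raises either), so fill the grid row by row in increasing a, and left to right within a row: each cell's successors are then already labelled.
      b=0  b=1  b=2  b=3
a=0:    L    L    L    L
a=1:    L    W    W    W
a=2:    W    W    W    W
a=3:    W    W    W    W
Cells with no legal move (terminal, hence L): (0,0), (0,1), (0,2), (0,3), (1,0).
Every other cell has at least one move into one of the L cells above, so it is W.
From (3,3) Player 1 can move to (0,3), reaching an L position.

Player 1 wins.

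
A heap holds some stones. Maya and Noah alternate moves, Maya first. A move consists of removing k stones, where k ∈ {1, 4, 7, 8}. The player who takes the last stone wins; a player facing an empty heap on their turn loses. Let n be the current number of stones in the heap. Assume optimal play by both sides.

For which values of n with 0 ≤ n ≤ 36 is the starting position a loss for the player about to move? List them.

Positions with no move are L. A position that does have a move is losing for the player to move precisely when every available move leads to a winning position for the opponent. Fill in the labels:
n=0: no move → L
n=1: can move to 0, which is L ⇒ W
n=2: the only move is to 1(W), a W ⇒ L
n=3: can move to 2, which is L ⇒ W
n=4: can move to 0, which is L ⇒ W
n=5: moves to 4(W), 1(W); every one is W ⇒ L
n=6: can move to 5, which is L ⇒ W
n=7: can move to 0, which is L ⇒ W
n=8: can move to 0, which is L ⇒ W
n=9: can move to 5, which is L ⇒ W
n=10: can move to 2, which is L ⇒ W
n=11: moves to 10(W), 7(W), 4(W), 3(W); every one is W ⇒ L
n=12: can move to 11, which is L ⇒ W
n=13: can move to 5, which is L ⇒ W
n=14: moves to 13(W), 10(W), 7(W), 6(W); every one is W ⇒ L
n=15: can move to 14, which is L ⇒ W
n=16: moves to 15(W), 12(W), 9(W), 8(W); every one is W ⇒ L
n=17: can move to 16, which is L ⇒ W
n=18: can move to 14, which is L ⇒ W
n=19: can move to 11, which is L ⇒ W
n=20: can move to 16, which is L ⇒ W
n=21: can move to 14, which is L ⇒ W
n=22: can move to 14, which is L ⇒ W
n=23: can move to 16, which is L ⇒ W
n=24: can move to 16, which is L ⇒ W
n=25: moves to 24(W), 21(W), 18(W), 17(W); every one is W ⇒ L
n=26: can move to 25, which is L ⇒ W
n=27: moves to 26(W), 23(W), 20(W), 19(W); every one is W ⇒ L
n=28: can move to 27, which is L ⇒ W
n=29: can move to 25, which is L ⇒ W
n=30: moves to 29(W), 26(W), 23(W), 22(W); every one is W ⇒ L
n=31: can move to 30, which is L ⇒ W
n=32: can move to 25, which is L ⇒ W
n=33: can move to 25, which is L ⇒ W
n=34: can move to 30, which is L ⇒ W
n=35: can move to 27, which is L ⇒ W
n=36: moves to 35(W), 32(W), 29(W), 28(W); every one is W ⇒ L
Reading off the rows marked L gives the requested list; there are 10 such values of n.

0, 2, 5, 11, 14, 16, 25, 27, 30, 36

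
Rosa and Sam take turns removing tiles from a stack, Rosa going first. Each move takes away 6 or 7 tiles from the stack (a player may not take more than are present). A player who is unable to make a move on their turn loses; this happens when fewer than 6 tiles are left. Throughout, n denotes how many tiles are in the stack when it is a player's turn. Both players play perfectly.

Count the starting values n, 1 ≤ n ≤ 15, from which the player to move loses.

Build the W/L table. Terminal = L. A non-terminal position is W if it has a move to some L; otherwise it is L.
n=0: no move → L
n=1: no move → L
n=2: no move → L
n=3: no move → L
n=4: no move → L
n=5: no move → L
n=6: →0(L), so W
n=7: →1(L), so W
n=8: →2(L), so W
n=9: →3(L), so W
n=10: →4(L), so W
n=11: →5(L), so W
n=12: →5(L), so W
n=13: →7(W), 6(W) — all W, so L
n=14: →8(W), 7(W) — all W, so L
n=15: →9(W), 8(W) — all W, so L
L entries with 1 ≤ n ≤ 15 (n=0 is outside the asked range and is not counted): n = 1, 2, 3, 4, 5, 13, 14, 15; that makes 8.

8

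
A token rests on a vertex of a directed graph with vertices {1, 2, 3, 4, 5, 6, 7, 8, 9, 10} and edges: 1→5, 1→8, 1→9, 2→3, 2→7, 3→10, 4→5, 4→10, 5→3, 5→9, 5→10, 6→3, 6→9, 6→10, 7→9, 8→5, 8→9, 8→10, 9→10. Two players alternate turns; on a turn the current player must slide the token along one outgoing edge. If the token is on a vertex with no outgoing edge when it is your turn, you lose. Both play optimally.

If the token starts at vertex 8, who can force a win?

Classify positions by backward induction: terminal positions (no move available) are L. From any other position, the mover wins iff some move reaches an L.
Every edge goes from a vertex to one that appears earlier in the order 10, 9, 7, 3, 5, 6, 8, 2, 4, 1, so processing vertices in that order labels each vertex after all of its successors.
10: no outgoing edge → L
9: reaches L-position 10 → W
7: only reaches 9(W), which is W → L
3: reaches L-position 10 → W
5: reaches L-position 10 → W
6: reaches L-position 10 → W
8: reaches L-position 10 → W
2: reaches L-position 7 → W
4: reaches L-position 10 → W
1: only reaches 8(W), 5(W), 9(W), all W → L
From 8 the player to move can move to 10, reaching an L position.

The first player wins.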